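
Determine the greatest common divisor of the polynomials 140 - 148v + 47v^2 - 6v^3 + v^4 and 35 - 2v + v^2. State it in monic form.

35 - 2v + v^2

Apply the Euclidean algorithm:
  v^4 - 6v^3 + 47v^2 - 148v + 140 = (v^2 - 4v + 4)(v^2 - 2v + 35) + (0)
The last nonzero remainder v^2 - 2v + 35 is already monic.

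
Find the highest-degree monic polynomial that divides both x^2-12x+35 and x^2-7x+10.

Repeated division with remainder:
  x^2-12x+35 = (x^2-7x+10) + (-5x+25)
  x^2-7x+10 = (-(1/5)x+2/5)(-5x+25) + (0)
Last nonzero remainder: -5x+25. Dividing through by -5 gives the monic gcd x-5.

x-5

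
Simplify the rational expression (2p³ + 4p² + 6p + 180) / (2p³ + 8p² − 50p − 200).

(p² − 3p + 18)/(p² − p − 20)

Euclidean algorithm in ℚ[p]:
  2p³ + 4p² + 6p + 180 = (2p³ + 8p² − 50p − 200) + (−4p² + 56p + 380)
  2p³ + 8p² − 50p − 200 = (−(1/2)p − 9)(−4p² + 56p + 380) + (644p + 3220)
  −4p² + 56p + 380 = (−(1/161)p + 19/161)(644p + 3220) + (0)
Last nonzero remainder: 644p + 3220. Dividing through by 644 gives the monic gcd p + 5.
Cancel p + 5 from numerator and denominator to get the reduced form.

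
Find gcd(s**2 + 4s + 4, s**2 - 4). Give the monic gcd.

Repeated division with remainder:
  s**2 + 4s + 4 = (s**2 - 4) + (4s + 8)
  s**2 - 4 = ((1/4)s - 1/2)(4s + 8) + (0)
Last nonzero remainder: 4s + 8. Dividing through by 4 gives the monic gcd s + 2.

s + 2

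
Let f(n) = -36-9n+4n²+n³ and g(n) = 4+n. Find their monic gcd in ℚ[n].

Apply the Euclidean algorithm:
  n³+4n²-9n-36 = (n²-9)(n+4) + (0)
The last nonzero remainder n+4 is already monic.

4+n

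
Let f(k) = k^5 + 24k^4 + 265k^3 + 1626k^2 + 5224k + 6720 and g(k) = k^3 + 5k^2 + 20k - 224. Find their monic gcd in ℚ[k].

Repeated division with remainder:
  k^5 + 24k^4 + 265k^3 + 1626k^2 + 5224k + 6720 = (k^2 + 19k + 150)(k^3 + 5k^2 + 20k - 224) + (720k^2 + 6480k + 40320)
  k^3 + 5k^2 + 20k - 224 = ((1/720)k - 1/180)(720k^2 + 6480k + 40320) + (0)
Last nonzero remainder: 720k^2 + 6480k + 40320. Dividing through by 720 gives the monic gcd k^2 + 9k + 56.

k^2 + 9k + 56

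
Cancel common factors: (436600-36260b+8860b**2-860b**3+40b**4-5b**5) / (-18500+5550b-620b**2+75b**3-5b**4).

(118+2b+b**2)/(-5+b)

Euclidean algorithm in ℚ[b]:
  -5b**5+40b**4-860b**3+8860b**2-36260b+436600 = (b+7)(-5b**4+75b**3-620b**2+5550b-18500) + (-765b**3+7650b**2-56610b+566100)
  -5b**4+75b**3-620b**2+5550b-18500 = ((1/153)b-5/153)(-765b**3+7650b**2-56610b+566100) + (0)
Last nonzero remainder: -765b**3+7650b**2-56610b+566100. Dividing through by -765 gives the monic gcd b**3-10b**2+74b-740.
Cancel b**3-10b**2+74b-740 from numerator and denominator to get the reduced form.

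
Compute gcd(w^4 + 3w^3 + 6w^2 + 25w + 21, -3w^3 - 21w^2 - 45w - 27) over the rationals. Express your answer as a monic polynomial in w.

Repeated division with remainder:
  w^4 + 3w^3 + 6w^2 + 25w + 21 = (-(1/3)w + 4/3)(-3w^3 - 21w^2 - 45w - 27) + (19w^2 + 76w + 57)
  -3w^3 - 21w^2 - 45w - 27 = (-(3/19)w - 9/19)(19w^2 + 76w + 57) + (0)
Last nonzero remainder: 19w^2 + 76w + 57. Dividing through by 19 gives the monic gcd w^2 + 4w + 3.

w^2 + 4w + 3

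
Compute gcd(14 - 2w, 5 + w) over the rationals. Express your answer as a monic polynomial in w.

1

Apply the Euclidean algorithm:
  -2w + 14 = (-2)(w + 5) + (24)
  w + 5 = ((1/24)w + 5/24)(24) + (0)
The last nonzero remainder is the constant 24, so the polynomials are coprime and gcd = 1.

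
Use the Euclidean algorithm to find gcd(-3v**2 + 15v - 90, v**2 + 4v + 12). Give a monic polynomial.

By polynomial division,
  -3v**2 + 15v - 90 = (-3)(v**2 + 4v + 12) + (27v - 54)
  v**2 + 4v + 12 = ((1/27)v + 2/9)(27v - 54) + (24)
  27v - 54 = ((9/8)v - 9/4)(24) + (0)
The last nonzero remainder is the constant 24, so the polynomials are coprime and gcd = 1.

1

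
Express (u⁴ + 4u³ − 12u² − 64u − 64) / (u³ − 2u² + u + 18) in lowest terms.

By polynomial division,
  u⁴ + 4u³ − 12u² − 64u − 64 = (u + 6)(u³ − 2u² + u + 18) + (−u² − 88u − 172)
  u³ − 2u² + u + 18 = (−u + 90)(−u² − 88u − 172) + (7749u + 15498)
  −u² − 88u − 172 = (−(1/7749)u − 86/7749)(7749u + 15498) + (0)
Last nonzero remainder: 7749u + 15498. Dividing through by 7749 gives the monic gcd u + 2.
Cancel u + 2 from numerator and denominator to get the reduced form.

(u³ + 2u² − 16u − 32)/(u² − 4u + 9)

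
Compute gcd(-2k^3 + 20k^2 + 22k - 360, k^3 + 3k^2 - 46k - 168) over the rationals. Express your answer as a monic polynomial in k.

k + 4

Repeated division with remainder:
  -2k^3 + 20k^2 + 22k - 360 = (-2)(k^3 + 3k^2 - 46k - 168) + (26k^2 - 70k - 696)
  k^3 + 3k^2 - 46k - 168 = ((1/26)k + 37/169)(26k^2 - 70k - 696) + (-(660/169)k - 2640/169)
  26k^2 - 70k - 696 = (-(2197/330)k + 4901/110)(-(660/169)k - 2640/169) + (0)
Last nonzero remainder: -(660/169)k - 2640/169. Dividing through by -660/169 gives the monic gcd k + 4.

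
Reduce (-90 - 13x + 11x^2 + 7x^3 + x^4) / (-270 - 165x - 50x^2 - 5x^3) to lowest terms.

(10 - 3x - x^2)/(30 + 5x)

By polynomial division,
  x^4 + 7x^3 + 11x^2 - 13x - 90 = (-(1/5)x + 3/5)(-5x^3 - 50x^2 - 165x - 270) + (8x^2 + 32x + 72)
  -5x^3 - 50x^2 - 165x - 270 = (-(5/8)x - 15/4)(8x^2 + 32x + 72) + (0)
Last nonzero remainder: 8x^2 + 32x + 72. Dividing through by 8 gives the monic gcd x^2 + 4x + 9.
Cancel x^2 + 4x + 9 from numerator and denominator to get the reduced form.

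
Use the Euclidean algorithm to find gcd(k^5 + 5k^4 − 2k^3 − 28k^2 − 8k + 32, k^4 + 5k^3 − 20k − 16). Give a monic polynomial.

By polynomial division,
  k^5 + 5k^4 − 2k^3 − 28k^2 − 8k + 32 = (k)(k^4 + 5k^3 − 20k − 16) + (−2k^3 − 8k^2 + 8k + 32)
  k^4 + 5k^3 − 20k − 16 = (−(1/2)k − 1/2)(−2k^3 − 8k^2 + 8k + 32) + (0)
Last nonzero remainder: −2k^3 − 8k^2 + 8k + 32. Dividing through by −2 gives the monic gcd k^3 + 4k^2 − 4k − 16.

k^3 + 4k^2 − 4k − 16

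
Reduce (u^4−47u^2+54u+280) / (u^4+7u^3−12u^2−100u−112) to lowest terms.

(u−5)/(u+2)

Apply the Euclidean algorithm:
  u^4−47u^2+54u+280 = (u^4+7u^3−12u^2−100u−112) + (−7u^3−35u^2+154u+392)
  u^4+7u^3−12u^2−100u−112 = (−(1/7)u−2/7)(−7u^3−35u^2+154u+392) + (0)
Last nonzero remainder: −7u^3−35u^2+154u+392. Dividing through by −7 gives the monic gcd u^3+5u^2−22u−56.
Cancel u^3+5u^2−22u−56 from numerator and denominator to get the reduced form.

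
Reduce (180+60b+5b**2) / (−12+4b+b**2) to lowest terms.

Apply the Euclidean algorithm:
  5b**2+60b+180 = (5)(b**2+4b−12) + (40b+240)
  b**2+4b−12 = ((1/40)b−1/20)(40b+240) + (0)
Last nonzero remainder: 40b+240. Dividing through by 40 gives the monic gcd b+6.
Cancel b+6 from numerator and denominator to get the reduced form.

(30+5b)/(−2+b)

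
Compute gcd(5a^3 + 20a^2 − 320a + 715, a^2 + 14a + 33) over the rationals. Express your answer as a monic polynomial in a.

a + 11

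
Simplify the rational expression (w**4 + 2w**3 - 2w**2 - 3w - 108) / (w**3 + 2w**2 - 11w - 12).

Apply the Euclidean algorithm:
  w**4 + 2w**3 - 2w**2 - 3w - 108 = (w)(w**3 + 2w**2 - 11w - 12) + (9w**2 + 9w - 108)
  w**3 + 2w**2 - 11w - 12 = ((1/9)w + 1/9)(9w**2 + 9w - 108) + (0)
Last nonzero remainder: 9w**2 + 9w - 108. Dividing through by 9 gives the monic gcd w**2 + w - 12.
Cancel w**2 + w - 12 from numerator and denominator to get the reduced form.

(w**2 + w + 9)/(w + 1)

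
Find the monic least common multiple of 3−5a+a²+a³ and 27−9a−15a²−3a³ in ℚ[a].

9−12a−2a²+4a³+a⁴

Repeated division with remainder:
  a³+a²−5a+3 = (−1/3)(−3a³−15a²−9a+27) + (−4a²−8a+12)
  −3a³−15a²−9a+27 = ((3/4)a+9/4)(−4a²−8a+12) + (0)
Last nonzero remainder: −4a²−8a+12. Dividing through by −4 gives the monic gcd a²+2a−3.
Then lcm(f, g) = f·g / gcd(f, g); expanding and making the result monic gives the answer.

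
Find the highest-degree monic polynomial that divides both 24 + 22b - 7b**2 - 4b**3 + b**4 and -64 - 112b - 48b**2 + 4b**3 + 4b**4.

Euclidean algorithm in ℚ[b]:
  b**4 - 4b**3 - 7b**2 + 22b + 24 = (1/4)(4b**4 + 4b**3 - 48b**2 - 112b - 64) + (-5b**3 + 5b**2 + 50b + 40)
  4b**4 + 4b**3 - 48b**2 - 112b - 64 = (-(4/5)b - 8/5)(-5b**3 + 5b**2 + 50b + 40) + (0)
Last nonzero remainder: -5b**3 + 5b**2 + 50b + 40. Dividing through by -5 gives the monic gcd b**3 - b**2 - 10b - 8.

-8 - 10b - b**2 + b**3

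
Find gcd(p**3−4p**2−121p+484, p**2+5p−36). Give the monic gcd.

By polynomial division,
  p**3−4p**2−121p+484 = (p−9)(p**2+5p−36) + (−40p+160)
  p**2+5p−36 = (−(1/40)p−9/40)(−40p+160) + (0)
Last nonzero remainder: −40p+160. Dividing through by −40 gives the monic gcd p−4.

p−4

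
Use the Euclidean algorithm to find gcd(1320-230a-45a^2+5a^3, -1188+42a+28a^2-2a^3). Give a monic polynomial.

-66-5a+a^2

Repeated division with remainder:
  5a^3-45a^2-230a+1320 = (-5/2)(-2a^3+28a^2+42a-1188) + (25a^2-125a-1650)
  -2a^3+28a^2+42a-1188 = (-(2/25)a+18/25)(25a^2-125a-1650) + (0)
Last nonzero remainder: 25a^2-125a-1650. Dividing through by 25 gives the monic gcd a^2-5a-66.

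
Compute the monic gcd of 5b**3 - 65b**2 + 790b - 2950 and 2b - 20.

1

By polynomial division,
  5b**3 - 65b**2 + 790b - 2950 = ((5/2)b**2 - (15/2)b + 320)(2b - 20) + (3450)
  2b - 20 = ((1/1725)b - 2/345)(3450) + (0)
The last nonzero remainder is the constant 3450, so the polynomials are coprime and gcd = 1.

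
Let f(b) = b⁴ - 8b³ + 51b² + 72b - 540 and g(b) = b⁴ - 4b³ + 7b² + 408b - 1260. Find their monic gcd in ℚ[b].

b³ - 11b² + 84b - 180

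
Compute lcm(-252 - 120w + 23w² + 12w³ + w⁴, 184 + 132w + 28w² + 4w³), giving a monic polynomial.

By polynomial division,
  w⁴ + 12w³ + 23w² - 120w - 252 = ((1/4)w + 5/4)(4w³ + 28w² + 132w + 184) + (-45w² - 331w - 482)
  4w³ + 28w² + 132w + 184 = (-(4/45)w + 64/2025)(-45w² - 331w - 482) + ((201724/2025)w + 403448/2025)
  -45w² - 331w - 482 = (-(91125/201724)w - 488025/201724)((201724/2025)w + 403448/2025) + (0)
Last nonzero remainder: (201724/2025)w + 403448/2025. Dividing through by 201724/2025 gives the monic gcd w + 2.
Then lcm(f, g) = f·g / gcd(f, g); expanding and making the result monic gives the answer.

-5796 - 4020w - 323w² + 271w³ + 106w⁴ + 17w⁵ + w⁶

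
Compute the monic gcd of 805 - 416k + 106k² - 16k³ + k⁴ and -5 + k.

-5 + k

Apply the Euclidean algorithm:
  k⁴ - 16k³ + 106k² - 416k + 805 = (k³ - 11k² + 51k - 161)(k - 5) + (0)
The last nonzero remainder k - 5 is already monic.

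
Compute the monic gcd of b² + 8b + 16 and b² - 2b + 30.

1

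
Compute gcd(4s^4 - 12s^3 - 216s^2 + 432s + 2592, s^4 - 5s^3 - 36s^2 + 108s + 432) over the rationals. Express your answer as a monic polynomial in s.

s^3 - 9s^2 + 108

Repeated division with remainder:
  4s^4 - 12s^3 - 216s^2 + 432s + 2592 = (4)(s^4 - 5s^3 - 36s^2 + 108s + 432) + (8s^3 - 72s^2 + 864)
  s^4 - 5s^3 - 36s^2 + 108s + 432 = ((1/8)s + 1/2)(8s^3 - 72s^2 + 864) + (0)
Last nonzero remainder: 8s^3 - 72s^2 + 864. Dividing through by 8 gives the monic gcd s^3 - 9s^2 + 108.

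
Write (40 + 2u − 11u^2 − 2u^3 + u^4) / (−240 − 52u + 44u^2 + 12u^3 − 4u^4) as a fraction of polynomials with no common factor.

(2 − u)/(−12 + 4u)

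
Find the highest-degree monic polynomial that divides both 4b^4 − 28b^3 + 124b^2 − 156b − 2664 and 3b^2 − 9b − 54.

b^2 − 3b − 18

Repeated division with remainder:
  4b^4 − 28b^3 + 124b^2 − 156b − 2664 = ((4/3)b^2 − (16/3)b + 148/3)(3b^2 − 9b − 54) + (0)
Last nonzero remainder: 3b^2 − 9b − 54. Dividing through by 3 gives the monic gcd b^2 − 3b − 18.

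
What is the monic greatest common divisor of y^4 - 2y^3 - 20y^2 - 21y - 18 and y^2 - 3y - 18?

Euclidean algorithm in ℚ[y]:
  y^4 - 2y^3 - 20y^2 - 21y - 18 = (y^2 + y + 1)(y^2 - 3y - 18) + (0)
The last nonzero remainder y^2 - 3y - 18 is already monic.

y^2 - 3y - 18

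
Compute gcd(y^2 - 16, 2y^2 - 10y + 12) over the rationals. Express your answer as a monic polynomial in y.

Apply the Euclidean algorithm:
  y^2 - 16 = (1/2)(2y^2 - 10y + 12) + (5y - 22)
  2y^2 - 10y + 12 = ((2/5)y - 6/25)(5y - 22) + (168/25)
  5y - 22 = ((125/168)y - 275/84)(168/25) + (0)
The last nonzero remainder is the constant 168/25, so the polynomials are coprime and gcd = 1.

1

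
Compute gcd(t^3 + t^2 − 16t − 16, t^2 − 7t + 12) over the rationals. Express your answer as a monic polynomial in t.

t − 4

By polynomial division,
  t^3 + t^2 − 16t − 16 = (t + 8)(t^2 − 7t + 12) + (28t − 112)
  t^2 − 7t + 12 = ((1/28)t − 3/28)(28t − 112) + (0)
Last nonzero remainder: 28t − 112. Dividing through by 28 gives the monic gcd t − 4.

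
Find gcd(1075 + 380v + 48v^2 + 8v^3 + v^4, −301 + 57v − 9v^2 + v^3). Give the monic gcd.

43 − 2v + v^2

Euclidean algorithm in ℚ[v]:
  v^4 + 8v^3 + 48v^2 + 380v + 1075 = (v + 17)(v^3 − 9v^2 + 57v − 301) + (144v^2 − 288v + 6192)
  v^3 − 9v^2 + 57v − 301 = ((1/144)v − 7/144)(144v^2 − 288v + 6192) + (0)
Last nonzero remainder: 144v^2 − 288v + 6192. Dividing through by 144 gives the monic gcd v^2 − 2v + 43.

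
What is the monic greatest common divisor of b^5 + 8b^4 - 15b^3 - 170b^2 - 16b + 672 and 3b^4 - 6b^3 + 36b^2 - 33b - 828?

By polynomial division,
  b^5 + 8b^4 - 15b^3 - 170b^2 - 16b + 672 = ((1/3)b + 10/3)(3b^4 - 6b^3 + 36b^2 - 33b - 828) + (-7b^3 - 279b^2 + 370b + 3432)
  3b^4 - 6b^3 + 36b^2 - 33b - 828 = (-(3/7)b + 879/49)(-7b^3 - 279b^2 + 370b + 3432) + ((254775/49)b^2 - (254775/49)b - 3057300/49)
  -7b^3 - 279b^2 + 370b + 3432 = (-(343/254775)b - 14014/254775)((254775/49)b^2 - (254775/49)b - 3057300/49) + (0)
Last nonzero remainder: (254775/49)b^2 - (254775/49)b - 3057300/49. Dividing through by 254775/49 gives the monic gcd b^2 - b - 12.

b^2 - b - 12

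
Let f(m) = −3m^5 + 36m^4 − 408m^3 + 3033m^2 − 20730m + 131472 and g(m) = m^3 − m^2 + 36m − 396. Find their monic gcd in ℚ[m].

m^2 + 5m + 66

Repeated division with remainder:
  −3m^5 + 36m^4 − 408m^3 + 3033m^2 − 20730m + 131472 = (−3m^2 + 33m − 267)(m^3 − m^2 + 36m − 396) + (390m^2 + 1950m + 25740)
  m^3 − m^2 + 36m − 396 = ((1/390)m − 1/65)(390m^2 + 1950m + 25740) + (0)
Last nonzero remainder: 390m^2 + 1950m + 25740. Dividing through by 390 gives the monic gcd m^2 + 5m + 66.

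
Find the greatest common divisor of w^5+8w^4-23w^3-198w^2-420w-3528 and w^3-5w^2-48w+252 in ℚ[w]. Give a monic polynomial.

Euclidean algorithm in ℚ[w]:
  w^5+8w^4-23w^3-198w^2-420w-3528 = (w^2+13w+90)(w^3-5w^2-48w+252) + (624w^2+624w-26208)
  w^3-5w^2-48w+252 = ((1/624)w-1/104)(624w^2+624w-26208) + (0)
Last nonzero remainder: 624w^2+624w-26208. Dividing through by 624 gives the monic gcd w^2+w-42.

w^2+w-42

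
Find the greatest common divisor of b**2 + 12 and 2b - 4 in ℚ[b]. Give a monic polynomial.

1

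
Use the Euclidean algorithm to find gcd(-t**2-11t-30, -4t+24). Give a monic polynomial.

Repeated division with remainder:
  -t**2-11t-30 = ((1/4)t+17/4)(-4t+24) + (-132)
  -4t+24 = ((1/33)t-2/11)(-132) + (0)
The last nonzero remainder is the constant -132, so the polynomials are coprime and gcd = 1.

1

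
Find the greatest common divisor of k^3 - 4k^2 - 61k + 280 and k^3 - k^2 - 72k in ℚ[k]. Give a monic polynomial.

Euclidean algorithm in ℚ[k]:
  k^3 - 4k^2 - 61k + 280 = (k^3 - k^2 - 72k) + (-3k^2 + 11k + 280)
  k^3 - k^2 - 72k = (-(1/3)k - 8/9)(-3k^2 + 11k + 280) + ((280/9)k + 2240/9)
  -3k^2 + 11k + 280 = (-(27/280)k + 9/8)((280/9)k + 2240/9) + (0)
Last nonzero remainder: (280/9)k + 2240/9. Dividing through by 280/9 gives the monic gcd k + 8.

k + 8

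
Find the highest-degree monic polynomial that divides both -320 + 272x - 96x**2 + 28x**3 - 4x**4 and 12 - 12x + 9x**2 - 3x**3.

-2 + x

Euclidean algorithm in ℚ[x]:
  -4x**4 + 28x**3 - 96x**2 + 272x - 320 = ((4/3)x - 16/3)(-3x**3 + 9x**2 - 12x + 12) + (-32x**2 + 192x - 256)
  -3x**3 + 9x**2 - 12x + 12 = ((3/32)x + 9/32)(-32x**2 + 192x - 256) + (-42x + 84)
  -32x**2 + 192x - 256 = ((16/21)x - 64/21)(-42x + 84) + (0)
Last nonzero remainder: -42x + 84. Dividing through by -42 gives the monic gcd x - 2.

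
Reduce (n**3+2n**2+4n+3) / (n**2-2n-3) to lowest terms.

Repeated division with remainder:
  n**3+2n**2+4n+3 = (n+4)(n**2-2n-3) + (15n+15)
  n**2-2n-3 = ((1/15)n-1/5)(15n+15) + (0)
Last nonzero remainder: 15n+15. Dividing through by 15 gives the monic gcd n+1.
Cancel n+1 from numerator and denominator to get the reduced form.

(n**2+n+3)/(n-3)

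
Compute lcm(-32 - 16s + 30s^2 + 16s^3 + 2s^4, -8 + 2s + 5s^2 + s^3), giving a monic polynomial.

-32 - 32s + 22s^2 + 31s^3 + 10s^4 + s^5

Repeated division with remainder:
  2s^4 + 16s^3 + 30s^2 - 16s - 32 = (2s + 6)(s^3 + 5s^2 + 2s - 8) + (-4s^2 - 12s + 16)
  s^3 + 5s^2 + 2s - 8 = (-(1/4)s - 1/2)(-4s^2 - 12s + 16) + (0)
Last nonzero remainder: -4s^2 - 12s + 16. Dividing through by -4 gives the monic gcd s^2 + 3s - 4.
Then lcm(f, g) = f·g / gcd(f, g); expanding and making the result monic gives the answer.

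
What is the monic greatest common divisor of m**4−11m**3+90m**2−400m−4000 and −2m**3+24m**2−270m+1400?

m**2−5m+100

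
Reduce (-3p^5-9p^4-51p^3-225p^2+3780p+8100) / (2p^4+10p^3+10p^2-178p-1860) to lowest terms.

By polynomial division,
  -3p^5-9p^4-51p^3-225p^2+3780p+8100 = (-(3/2)p+3)(2p^4+10p^3+10p^2-178p-1860) + (-66p^3-522p^2+1524p+13680)
  2p^4+10p^3+10p^2-178p-1860 = (-(1/33)p+32/363)(-66p^3-522p^2+1524p+13680) + ((12366/121)p^2+(12366/121)p-370980/121)
  -66p^3-522p^2+1524p+13680 = (-(1331/2061)p-9196/2061)((12366/121)p^2+(12366/121)p-370980/121) + (0)
Last nonzero remainder: (12366/121)p^2+(12366/121)p-370980/121. Dividing through by 12366/121 gives the monic gcd p^2+p-30.
Cancel p^2+p-30 from numerator and denominator to get the reduced form.

(-3p^3-6p^2-135p-270)/(2p^2+8p+62)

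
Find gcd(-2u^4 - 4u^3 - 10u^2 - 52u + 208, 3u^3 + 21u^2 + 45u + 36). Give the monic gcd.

Repeated division with remainder:
  -2u^4 - 4u^3 - 10u^2 - 52u + 208 = (-(2/3)u + 10/3)(3u^3 + 21u^2 + 45u + 36) + (-50u^2 - 178u + 88)
  3u^3 + 21u^2 + 45u + 36 = (-(3/50)u - 129/625)(-50u^2 - 178u + 88) + ((8463/625)u + 33852/625)
  -50u^2 - 178u + 88 = (-(31250/8463)u + 13750/8463)((8463/625)u + 33852/625) + (0)
Last nonzero remainder: (8463/625)u + 33852/625. Dividing through by 8463/625 gives the monic gcd u + 4.

u + 4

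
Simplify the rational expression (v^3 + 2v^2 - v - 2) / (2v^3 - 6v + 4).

(v + 1)/(2v - 2)

Apply the Euclidean algorithm:
  v^3 + 2v^2 - v - 2 = (1/2)(2v^3 - 6v + 4) + (2v^2 + 2v - 4)
  2v^3 - 6v + 4 = (v - 1)(2v^2 + 2v - 4) + (0)
Last nonzero remainder: 2v^2 + 2v - 4. Dividing through by 2 gives the monic gcd v^2 + v - 2.
Cancel v^2 + v - 2 from numerator and denominator to get the reduced form.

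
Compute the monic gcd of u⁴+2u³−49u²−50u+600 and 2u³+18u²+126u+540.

u+6

Repeated division with remainder:
  u⁴+2u³−49u²−50u+600 = ((1/2)u−7/2)(2u³+18u²+126u+540) + (−49u²+121u+2490)
  2u³+18u²+126u+540 = (−(2/49)u−1124/2401)(−49u²+121u+2490) + ((682550/2401)u+4095300/2401)
  −49u²+121u+2490 = (−(117649/682550)u+199283/136510)((682550/2401)u+4095300/2401) + (0)
Last nonzero remainder: (682550/2401)u+4095300/2401. Dividing through by 682550/2401 gives the monic gcd u+6.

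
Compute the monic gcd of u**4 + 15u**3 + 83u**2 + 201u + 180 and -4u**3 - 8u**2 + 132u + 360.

Apply the Euclidean algorithm:
  u**4 + 15u**3 + 83u**2 + 201u + 180 = (-(1/4)u - 13/4)(-4u**3 - 8u**2 + 132u + 360) + (90u**2 + 720u + 1350)
  -4u**3 - 8u**2 + 132u + 360 = (-(2/45)u + 4/15)(90u**2 + 720u + 1350) + (0)
Last nonzero remainder: 90u**2 + 720u + 1350. Dividing through by 90 gives the monic gcd u**2 + 8u + 15.

u**2 + 8u + 15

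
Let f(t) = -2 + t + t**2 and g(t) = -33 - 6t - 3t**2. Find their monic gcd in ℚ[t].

1

Apply the Euclidean algorithm:
  t**2 + t - 2 = (-1/3)(-3t**2 - 6t - 33) + (-t - 13)
  -3t**2 - 6t - 33 = (3t - 33)(-t - 13) + (-462)
  -t - 13 = ((1/462)t + 13/462)(-462) + (0)
The last nonzero remainder is the constant -462, so the polynomials are coprime and gcd = 1.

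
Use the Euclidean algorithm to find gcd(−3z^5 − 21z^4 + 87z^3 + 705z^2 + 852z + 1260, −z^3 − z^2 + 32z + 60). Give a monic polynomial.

z^2 − z − 30

Apply the Euclidean algorithm:
  −3z^5 − 21z^4 + 87z^3 + 705z^2 + 852z + 1260 = (3z^2 + 18z − 9)(−z^3 − z^2 + 32z + 60) + (−60z^2 + 60z + 1800)
  −z^3 − z^2 + 32z + 60 = ((1/60)z + 1/30)(−60z^2 + 60z + 1800) + (0)
Last nonzero remainder: −60z^2 + 60z + 1800. Dividing through by −60 gives the monic gcd z^2 − z − 30.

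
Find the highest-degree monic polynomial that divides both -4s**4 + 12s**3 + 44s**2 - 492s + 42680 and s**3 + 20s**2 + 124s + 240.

s + 10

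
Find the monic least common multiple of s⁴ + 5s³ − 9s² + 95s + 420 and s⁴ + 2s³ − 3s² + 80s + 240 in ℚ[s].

s⁵ + 9s⁴ + 11s³ + 59s² + 800s + 1680

Apply the Euclidean algorithm:
  s⁴ + 5s³ − 9s² + 95s + 420 = (s⁴ + 2s³ − 3s² + 80s + 240) + (3s³ − 6s² + 15s + 180)
  s⁴ + 2s³ − 3s² + 80s + 240 = ((1/3)s + 4/3)(3s³ − 6s² + 15s + 180) + (0)
Last nonzero remainder: 3s³ − 6s² + 15s + 180. Dividing through by 3 gives the monic gcd s³ − 2s² + 5s + 60.
Then lcm(f, g) = f·g / gcd(f, g); expanding and making the result monic gives the answer.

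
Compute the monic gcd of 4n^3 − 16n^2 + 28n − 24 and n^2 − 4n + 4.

n − 2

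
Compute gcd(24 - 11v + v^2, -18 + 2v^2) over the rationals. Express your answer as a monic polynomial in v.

-3 + v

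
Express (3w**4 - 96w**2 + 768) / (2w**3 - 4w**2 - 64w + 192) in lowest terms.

(3w**2 + 24w + 48)/(2w + 12)

Repeated division with remainder:
  3w**4 - 96w**2 + 768 = ((3/2)w + 3)(2w**3 - 4w**2 - 64w + 192) + (12w**2 - 96w + 192)
  2w**3 - 4w**2 - 64w + 192 = ((1/6)w + 1)(12w**2 - 96w + 192) + (0)
Last nonzero remainder: 12w**2 - 96w + 192. Dividing through by 12 gives the monic gcd w**2 - 8w + 16.
Cancel w**2 - 8w + 16 from numerator and denominator to get the reduced form.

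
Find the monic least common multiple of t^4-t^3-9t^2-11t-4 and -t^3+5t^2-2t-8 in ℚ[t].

t^5-3t^4-7t^3+7t^2+18t+8

By polynomial division,
  t^4-t^3-9t^2-11t-4 = (-t-4)(-t^3+5t^2-2t-8) + (9t^2-27t-36)
  -t^3+5t^2-2t-8 = (-(1/9)t+2/9)(9t^2-27t-36) + (0)
Last nonzero remainder: 9t^2-27t-36. Dividing through by 9 gives the monic gcd t^2-3t-4.
Then lcm(f, g) = f·g / gcd(f, g); expanding and making the result monic gives the answer.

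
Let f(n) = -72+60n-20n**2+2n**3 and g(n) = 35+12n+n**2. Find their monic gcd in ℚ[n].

Repeated division with remainder:
  2n**3-20n**2+60n-72 = (2n-44)(n**2+12n+35) + (518n+1468)
  n**2+12n+35 = ((1/518)n+1187/67081)(518n+1468) + (605319/67081)
  518n+1468 = ((34747958/605319)n+98474908/605319)(605319/67081) + (0)
The last nonzero remainder is the constant 605319/67081, so the polynomials are coprime and gcd = 1.

1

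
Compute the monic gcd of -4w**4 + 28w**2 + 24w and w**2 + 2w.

Apply the Euclidean algorithm:
  -4w**4 + 28w**2 + 24w = (-4w**2 + 8w + 12)(w**2 + 2w) + (0)
The last nonzero remainder w**2 + 2w is already monic.

w**2 + 2w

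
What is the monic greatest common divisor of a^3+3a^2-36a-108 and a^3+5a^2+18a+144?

a+6

By polynomial division,
  a^3+3a^2-36a-108 = (a^3+5a^2+18a+144) + (-2a^2-54a-252)
  a^3+5a^2+18a+144 = (-(1/2)a+11)(-2a^2-54a-252) + (486a+2916)
  -2a^2-54a-252 = (-(1/243)a-7/81)(486a+2916) + (0)
Last nonzero remainder: 486a+2916. Dividing through by 486 gives the monic gcd a+6.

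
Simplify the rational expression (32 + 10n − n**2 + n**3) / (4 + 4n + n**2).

(16 − 3n + n**2)/(2 + n)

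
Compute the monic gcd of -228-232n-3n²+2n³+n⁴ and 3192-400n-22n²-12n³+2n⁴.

Repeated division with remainder:
  n⁴+2n³-3n²-232n-228 = (1/2)(2n⁴-12n³-22n²-400n+3192) + (8n³+8n²-32n-1824)
  2n⁴-12n³-22n²-400n+3192 = ((1/4)n-7/4)(8n³+8n²-32n-1824) + (0)
Last nonzero remainder: 8n³+8n²-32n-1824. Dividing through by 8 gives the monic gcd n³+n²-4n-228.

-228-4n+n²+n³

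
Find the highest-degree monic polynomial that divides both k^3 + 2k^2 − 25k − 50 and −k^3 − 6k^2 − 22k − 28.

k + 2

By polynomial division,
  k^3 + 2k^2 − 25k − 50 = (−1)(−k^3 − 6k^2 − 22k − 28) + (−4k^2 − 47k − 78)
  −k^3 − 6k^2 − 22k − 28 = ((1/4)k − 23/16)(−4k^2 − 47k − 78) + (−(1121/16)k − 1121/8)
  −4k^2 − 47k − 78 = ((64/1121)k + 624/1121)(−(1121/16)k − 1121/8) + (0)
Last nonzero remainder: −(1121/16)k − 1121/8. Dividing through by −1121/16 gives the monic gcd k + 2.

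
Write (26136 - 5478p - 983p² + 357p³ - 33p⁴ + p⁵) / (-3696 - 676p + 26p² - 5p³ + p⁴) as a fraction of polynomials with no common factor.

(-594 + 219p - 26p² + p³)/(84 + 2p + p²)

Euclidean algorithm in ℚ[p]:
  p⁵ - 33p⁴ + 357p³ - 983p² - 5478p + 26136 = (p - 28)(p⁴ - 5p³ + 26p² - 676p - 3696) + (191p³ + 421p² - 20710p - 77352)
  p⁴ - 5p³ + 26p² - 676p - 3696 = ((1/191)p - 1376/36481)(191p³ + 421p² - 20710p - 77352) + ((5483412/36481)p² - (38383884/36481)p - 241270128/36481)
  191p³ + 421p² - 20710p - 77352 = ((6967871/5483412)p + 10688933/913902)((5483412/36481)p² - (38383884/36481)p - 241270128/36481) + (0)
Last nonzero remainder: (5483412/36481)p² - (38383884/36481)p - 241270128/36481. Dividing through by 5483412/36481 gives the monic gcd p² - 7p - 44.
Cancel p² - 7p - 44 from numerator and denominator to get the reduced form.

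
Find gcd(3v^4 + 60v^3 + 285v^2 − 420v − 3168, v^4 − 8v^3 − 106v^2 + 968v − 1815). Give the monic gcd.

v^2 + 8v − 33

Euclidean algorithm in ℚ[v]:
  3v^4 + 60v^3 + 285v^2 − 420v − 3168 = (3)(v^4 − 8v^3 − 106v^2 + 968v − 1815) + (84v^3 + 603v^2 − 3324v + 2277)
  v^4 − 8v^3 − 106v^2 + 968v − 1815 = ((1/84)v − 425/2352)(84v^3 + 603v^2 − 3324v + 2277) + ((33345/784)v^2 + (33345/98)v − 1100385/784)
  84v^3 + 603v^2 − 3324v + 2277 = ((21952/11115)v − 18032/11115)((33345/784)v^2 + (33345/98)v − 1100385/784) + (0)
Last nonzero remainder: (33345/784)v^2 + (33345/98)v − 1100385/784. Dividing through by 33345/784 gives the monic gcd v^2 + 8v − 33.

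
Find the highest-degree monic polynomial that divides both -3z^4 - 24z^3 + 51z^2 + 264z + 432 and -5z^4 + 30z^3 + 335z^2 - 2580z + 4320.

z^2 + 5z - 36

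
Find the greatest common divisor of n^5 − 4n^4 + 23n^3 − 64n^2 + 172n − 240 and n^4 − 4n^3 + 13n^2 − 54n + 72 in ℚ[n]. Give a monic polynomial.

n^3 − n^2 + 10n − 24

Apply the Euclidean algorithm:
  n^5 − 4n^4 + 23n^3 − 64n^2 + 172n − 240 = (n)(n^4 − 4n^3 + 13n^2 − 54n + 72) + (10n^3 − 10n^2 + 100n − 240)
  n^4 − 4n^3 + 13n^2 − 54n + 72 = ((1/10)n − 3/10)(10n^3 − 10n^2 + 100n − 240) + (0)
Last nonzero remainder: 10n^3 − 10n^2 + 100n − 240. Dividing through by 10 gives the monic gcd n^3 − n^2 + 10n − 24.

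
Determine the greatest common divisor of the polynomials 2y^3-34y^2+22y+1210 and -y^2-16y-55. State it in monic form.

y+5

Repeated division with remainder:
  2y^3-34y^2+22y+1210 = (-2y+66)(-y^2-16y-55) + (968y+4840)
  -y^2-16y-55 = (-(1/968)y-1/88)(968y+4840) + (0)
Last nonzero remainder: 968y+4840. Dividing through by 968 gives the monic gcd y+5.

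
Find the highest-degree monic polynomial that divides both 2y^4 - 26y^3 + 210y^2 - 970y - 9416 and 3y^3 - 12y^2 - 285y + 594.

y - 11

By polynomial division,
  2y^4 - 26y^3 + 210y^2 - 970y - 9416 = ((2/3)y - 6)(3y^3 - 12y^2 - 285y + 594) + (328y^2 - 3076y - 5852)
  3y^3 - 12y^2 - 285y + 594 = ((3/328)y + 1323/26896)(328y^2 - 3076y - 5852) + (-(539055/6724)y + 5929605/6724)
  328y^2 - 3076y - 5852 = (-(2205472/539055)y - 3577168/539055)(-(539055/6724)y + 5929605/6724) + (0)
Last nonzero remainder: -(539055/6724)y + 5929605/6724. Dividing through by -539055/6724 gives the monic gcd y - 11.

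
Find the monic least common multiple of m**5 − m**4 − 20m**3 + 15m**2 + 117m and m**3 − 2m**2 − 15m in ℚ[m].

m**6 − 6m**5 − 15m**4 + 115m**3 + 42m**2 − 585m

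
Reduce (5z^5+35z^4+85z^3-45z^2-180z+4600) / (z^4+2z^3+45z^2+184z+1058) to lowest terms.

(5z^3+5z^2-60z+200)/(z^2-4z+46)

Apply the Euclidean algorithm:
  5z^5+35z^4+85z^3-45z^2-180z+4600 = (5z+25)(z^4+2z^3+45z^2+184z+1058) + (-190z^3-2090z^2-10070z-21850)
  z^4+2z^3+45z^2+184z+1058 = (-(1/190)z+9/190)(-190z^3-2090z^2-10070z-21850) + (91z^2+546z+2093)
  -190z^3-2090z^2-10070z-21850 = (-(190/91)z-950/91)(91z^2+546z+2093) + (0)
Last nonzero remainder: 91z^2+546z+2093. Dividing through by 91 gives the monic gcd z^2+6z+23.
Cancel z^2+6z+23 from numerator and denominator to get the reduced form.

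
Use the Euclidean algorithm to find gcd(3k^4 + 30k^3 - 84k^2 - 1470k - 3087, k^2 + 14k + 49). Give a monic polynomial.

Euclidean algorithm in ℚ[k]:
  3k^4 + 30k^3 - 84k^2 - 1470k - 3087 = (3k^2 - 12k - 63)(k^2 + 14k + 49) + (0)
The last nonzero remainder k^2 + 14k + 49 is already monic.

k^2 + 14k + 49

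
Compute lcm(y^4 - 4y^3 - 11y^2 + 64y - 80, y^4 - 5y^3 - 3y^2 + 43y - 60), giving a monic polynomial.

By polynomial division,
  y^4 - 4y^3 - 11y^2 + 64y - 80 = (y^4 - 5y^3 - 3y^2 + 43y - 60) + (y^3 - 8y^2 + 21y - 20)
  y^4 - 5y^3 - 3y^2 + 43y - 60 = (y + 3)(y^3 - 8y^2 + 21y - 20) + (0)
The last nonzero remainder y^3 - 8y^2 + 21y - 20 is already monic.
Then lcm(f, g) = f·g / gcd(f, g); expanding and making the result monic gives the answer.

y^5 - y^4 - 23y^3 + 31y^2 + 112y - 240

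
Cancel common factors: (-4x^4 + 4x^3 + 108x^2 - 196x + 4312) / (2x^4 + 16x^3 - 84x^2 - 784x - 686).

Euclidean algorithm in ℚ[x]:
  -4x^4 + 4x^3 + 108x^2 - 196x + 4312 = (-2)(2x^4 + 16x^3 - 84x^2 - 784x - 686) + (36x^3 - 60x^2 - 1764x + 2940)
  2x^4 + 16x^3 - 84x^2 - 784x - 686 = ((1/18)x + 29/54)(36x^3 - 60x^2 - 1764x + 2940) + ((416/9)x^2 - 20384/9)
  36x^3 - 60x^2 - 1764x + 2940 = ((81/104)x - 135/104)((416/9)x^2 - 20384/9) + (0)
Last nonzero remainder: (416/9)x^2 - 20384/9. Dividing through by 416/9 gives the monic gcd x^2 - 49.
Cancel x^2 - 49 from numerator and denominator to get the reduced form.

(-2x^2 + 2x - 44)/(x^2 + 8x + 7)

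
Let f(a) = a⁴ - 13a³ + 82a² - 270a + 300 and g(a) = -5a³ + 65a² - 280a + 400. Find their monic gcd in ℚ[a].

By polynomial division,
  a⁴ - 13a³ + 82a² - 270a + 300 = (-(1/5)a)(-5a³ + 65a² - 280a + 400) + (26a² - 190a + 300)
  -5a³ + 65a² - 280a + 400 = (-(5/26)a + 185/169)(26a² - 190a + 300) + (-(2420/169)a + 12100/169)
  26a² - 190a + 300 = (-(2197/1210)a + 507/121)(-(2420/169)a + 12100/169) + (0)
Last nonzero remainder: -(2420/169)a + 12100/169. Dividing through by -2420/169 gives the monic gcd a - 5.

a - 5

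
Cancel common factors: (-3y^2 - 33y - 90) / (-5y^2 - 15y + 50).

Euclidean algorithm in ℚ[y]:
  -3y^2 - 33y - 90 = (3/5)(-5y^2 - 15y + 50) + (-24y - 120)
  -5y^2 - 15y + 50 = ((5/24)y - 5/12)(-24y - 120) + (0)
Last nonzero remainder: -24y - 120. Dividing through by -24 gives the monic gcd y + 5.
Cancel y + 5 from numerator and denominator to get the reduced form.

(3y + 18)/(5y - 10)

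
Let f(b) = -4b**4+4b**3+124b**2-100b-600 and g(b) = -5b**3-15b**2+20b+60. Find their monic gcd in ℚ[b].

b+2

Repeated division with remainder:
  -4b**4+4b**3+124b**2-100b-600 = ((4/5)b-16/5)(-5b**3-15b**2+20b+60) + (60b**2-84b-408)
  -5b**3-15b**2+20b+60 = (-(1/12)b-11/30)(60b**2-84b-408) + (-(224/5)b-448/5)
  60b**2-84b-408 = (-(75/56)b+255/56)(-(224/5)b-448/5) + (0)
Last nonzero remainder: -(224/5)b-448/5. Dividing through by -224/5 gives the monic gcd b+2.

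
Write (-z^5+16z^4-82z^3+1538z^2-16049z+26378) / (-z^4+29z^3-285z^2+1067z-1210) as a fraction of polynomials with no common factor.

(z^2+8z+109)/(z-5)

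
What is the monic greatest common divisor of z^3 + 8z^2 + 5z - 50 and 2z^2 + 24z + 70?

z + 5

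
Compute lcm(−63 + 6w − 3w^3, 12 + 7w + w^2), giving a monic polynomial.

84 + 13w − 2w^2 + 4w^3 + w^4

Apply the Euclidean algorithm:
  −3w^3 + 6w − 63 = (−3w + 21)(w^2 + 7w + 12) + (−105w − 315)
  w^2 + 7w + 12 = (−(1/105)w − 4/105)(−105w − 315) + (0)
Last nonzero remainder: −105w − 315. Dividing through by −105 gives the monic gcd w + 3.
Then lcm(f, g) = f·g / gcd(f, g); expanding and making the result monic gives the answer.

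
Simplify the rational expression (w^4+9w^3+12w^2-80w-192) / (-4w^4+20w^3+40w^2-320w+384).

(-w^2-8w-16)/(4w^2-24w+32)

Repeated division with remainder:
  w^4+9w^3+12w^2-80w-192 = (-1/4)(-4w^4+20w^3+40w^2-320w+384) + (14w^3+22w^2-160w-96)
  -4w^4+20w^3+40w^2-320w+384 = (-(2/7)w+92/49)(14w^3+22w^2-160w-96) + (-(2304/49)w^2-(2304/49)w+27648/49)
  14w^3+22w^2-160w-96 = (-(343/1152)w-49/288)(-(2304/49)w^2-(2304/49)w+27648/49) + (0)
Last nonzero remainder: -(2304/49)w^2-(2304/49)w+27648/49. Dividing through by -2304/49 gives the monic gcd w^2+w-12.
Cancel w^2+w-12 from numerator and denominator to get the reduced form.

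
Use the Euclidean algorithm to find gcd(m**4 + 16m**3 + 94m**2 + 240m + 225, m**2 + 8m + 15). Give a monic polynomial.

Euclidean algorithm in ℚ[m]:
  m**4 + 16m**3 + 94m**2 + 240m + 225 = (m**2 + 8m + 15)(m**2 + 8m + 15) + (0)
The last nonzero remainder m**2 + 8m + 15 is already monic.

m**2 + 8m + 15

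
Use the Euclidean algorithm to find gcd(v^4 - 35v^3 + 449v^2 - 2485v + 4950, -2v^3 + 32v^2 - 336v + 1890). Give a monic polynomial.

v - 9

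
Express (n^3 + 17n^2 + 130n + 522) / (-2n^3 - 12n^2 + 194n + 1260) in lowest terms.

Euclidean algorithm in ℚ[n]:
  n^3 + 17n^2 + 130n + 522 = (-1/2)(-2n^3 - 12n^2 + 194n + 1260) + (11n^2 + 227n + 1152)
  -2n^3 - 12n^2 + 194n + 1260 = (-(2/11)n + 322/121)(11n^2 + 227n + 1152) + (-(24276/121)n - 218484/121)
  11n^2 + 227n + 1152 = (-(1331/24276)n - 3872/6069)(-(24276/121)n - 218484/121) + (0)
Last nonzero remainder: -(24276/121)n - 218484/121. Dividing through by -24276/121 gives the monic gcd n + 9.
Cancel n + 9 from numerator and denominator to get the reduced form.

(-n^2 - 8n - 58)/(2n^2 - 6n - 140)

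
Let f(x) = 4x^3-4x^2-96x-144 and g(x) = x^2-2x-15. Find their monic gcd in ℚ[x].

x+3

Euclidean algorithm in ℚ[x]:
  4x^3-4x^2-96x-144 = (4x+4)(x^2-2x-15) + (-28x-84)
  x^2-2x-15 = (-(1/28)x+5/28)(-28x-84) + (0)
Last nonzero remainder: -28x-84. Dividing through by -28 gives the monic gcd x+3.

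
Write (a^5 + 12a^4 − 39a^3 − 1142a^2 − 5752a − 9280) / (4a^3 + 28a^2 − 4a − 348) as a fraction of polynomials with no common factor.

(a^3 + 2a^2 − 88a − 320)/(4a − 12)

Apply the Euclidean algorithm:
  a^5 + 12a^4 − 39a^3 − 1142a^2 − 5752a − 9280 = ((1/4)a^2 + (5/4)a − 73/4)(4a^3 + 28a^2 − 4a − 348) + (−539a^2 − 5390a − 15631)
  4a^3 + 28a^2 − 4a − 348 = (−(4/539)a + 12/539)(−539a^2 − 5390a − 15631) + (0)
Last nonzero remainder: −539a^2 − 5390a − 15631. Dividing through by −539 gives the monic gcd a^2 + 10a + 29.
Cancel a^2 + 10a + 29 from numerator and denominator to get the reduced form.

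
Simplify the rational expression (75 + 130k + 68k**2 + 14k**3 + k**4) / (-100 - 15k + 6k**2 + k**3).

(3 + 4k + k**2)/(-4 + k)

By polynomial division,
  k**4 + 14k**3 + 68k**2 + 130k + 75 = (k + 8)(k**3 + 6k**2 - 15k - 100) + (35k**2 + 350k + 875)
  k**3 + 6k**2 - 15k - 100 = ((1/35)k - 4/35)(35k**2 + 350k + 875) + (0)
Last nonzero remainder: 35k**2 + 350k + 875. Dividing through by 35 gives the monic gcd k**2 + 10k + 25.
Cancel k**2 + 10k + 25 from numerator and denominator to get the reduced form.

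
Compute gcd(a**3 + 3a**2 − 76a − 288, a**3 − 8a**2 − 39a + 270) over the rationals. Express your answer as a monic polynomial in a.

a − 9

Euclidean algorithm in ℚ[a]:
  a**3 + 3a**2 − 76a − 288 = (a**3 − 8a**2 − 39a + 270) + (11a**2 − 37a − 558)
  a**3 − 8a**2 − 39a + 270 = ((1/11)a − 51/121)(11a**2 − 37a − 558) + (−(468/121)a + 4212/121)
  11a**2 − 37a − 558 = (−(1331/468)a − 3751/234)(−(468/121)a + 4212/121) + (0)
Last nonzero remainder: −(468/121)a + 4212/121. Dividing through by −468/121 gives the monic gcd a − 9.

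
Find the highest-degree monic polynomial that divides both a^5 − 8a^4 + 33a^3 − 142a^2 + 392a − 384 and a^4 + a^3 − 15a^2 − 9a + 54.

Repeated division with remainder:
  a^5 − 8a^4 + 33a^3 − 142a^2 + 392a − 384 = (a − 9)(a^4 + a^3 − 15a^2 − 9a + 54) + (57a^3 − 268a^2 + 257a + 102)
  a^4 + a^3 − 15a^2 − 9a + 54 = ((1/57)a + 325/3249)(57a^3 − 268a^2 + 257a + 102) + ((23716/3249)a^2 − (118580/3249)a + 47432/1083)
  57a^3 − 268a^2 + 257a + 102 = ((185193/23716)a + 55233/23716)((23716/3249)a^2 − (118580/3249)a + 47432/1083) + (0)
Last nonzero remainder: (23716/3249)a^2 − (118580/3249)a + 47432/1083. Dividing through by 23716/3249 gives the monic gcd a^2 − 5a + 6.

a^2 − 5a + 6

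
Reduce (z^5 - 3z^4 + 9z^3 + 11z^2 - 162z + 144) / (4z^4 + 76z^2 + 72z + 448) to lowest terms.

Apply the Euclidean algorithm:
  z^5 - 3z^4 + 9z^3 + 11z^2 - 162z + 144 = ((1/4)z - 3/4)(4z^4 + 76z^2 + 72z + 448) + (-10z^3 + 50z^2 - 220z + 480)
  4z^4 + 76z^2 + 72z + 448 = (-(2/5)z - 2)(-10z^3 + 50z^2 - 220z + 480) + (88z^2 - 176z + 1408)
  -10z^3 + 50z^2 - 220z + 480 = (-(5/44)z + 15/44)(88z^2 - 176z + 1408) + (0)
Last nonzero remainder: 88z^2 - 176z + 1408. Dividing through by 88 gives the monic gcd z^2 - 2z + 16.
Cancel z^2 - 2z + 16 from numerator and denominator to get the reduced form.

(z^3 - z^2 - 9z + 9)/(4z^2 + 8z + 28)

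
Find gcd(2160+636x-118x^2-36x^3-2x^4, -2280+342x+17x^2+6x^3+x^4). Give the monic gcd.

-40+6x+x^2

By polynomial division,
  -2x^4-36x^3-118x^2+636x+2160 = (-2)(x^4+6x^3+17x^2+342x-2280) + (-24x^3-84x^2+1320x-2400)
  x^4+6x^3+17x^2+342x-2280 = (-(1/24)x-5/48)(-24x^3-84x^2+1320x-2400) + ((253/4)x^2+(759/2)x-2530)
  -24x^3-84x^2+1320x-2400 = (-(96/253)x+240/253)((253/4)x^2+(759/2)x-2530) + (0)
Last nonzero remainder: (253/4)x^2+(759/2)x-2530. Dividing through by 253/4 gives the monic gcd x^2+6x-40.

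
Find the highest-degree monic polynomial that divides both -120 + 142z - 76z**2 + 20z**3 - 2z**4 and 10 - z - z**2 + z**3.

Apply the Euclidean algorithm:
  -2z**4 + 20z**3 - 76z**2 + 142z - 120 = (-2z + 18)(z**3 - z**2 - z + 10) + (-60z**2 + 180z - 300)
  z**3 - z**2 - z + 10 = (-(1/60)z - 1/30)(-60z**2 + 180z - 300) + (0)
Last nonzero remainder: -60z**2 + 180z - 300. Dividing through by -60 gives the monic gcd z**2 - 3z + 5.

5 - 3z + z**2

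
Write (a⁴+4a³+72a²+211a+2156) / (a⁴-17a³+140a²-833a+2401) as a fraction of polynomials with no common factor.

(a²+7a+44)/(a²-14a+49)

By polynomial division,
  a⁴+4a³+72a²+211a+2156 = (a⁴-17a³+140a²-833a+2401) + (21a³-68a²+1044a-245)
  a⁴-17a³+140a²-833a+2401 = ((1/21)a-289/441)(21a³-68a²+1044a-245) + ((20164/441)a²-(20164/147)a+20164/9)
  21a³-68a²+1044a-245 = ((9261/20164)a-2205/20164)((20164/441)a²-(20164/147)a+20164/9) + (0)
Last nonzero remainder: (20164/441)a²-(20164/147)a+20164/9. Dividing through by 20164/441 gives the monic gcd a²-3a+49.
Cancel a²-3a+49 from numerator and denominator to get the reduced form.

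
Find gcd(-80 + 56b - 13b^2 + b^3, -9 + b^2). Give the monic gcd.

1

Repeated division with remainder:
  b^3 - 13b^2 + 56b - 80 = (b - 13)(b^2 - 9) + (65b - 197)
  b^2 - 9 = ((1/65)b + 197/4225)(65b - 197) + (784/4225)
  65b - 197 = ((274625/784)b - 832325/784)(784/4225) + (0)
The last nonzero remainder is the constant 784/4225, so the polynomials are coprime and gcd = 1.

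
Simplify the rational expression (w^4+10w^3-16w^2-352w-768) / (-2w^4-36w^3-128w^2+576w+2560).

Repeated division with remainder:
  w^4+10w^3-16w^2-352w-768 = (-1/2)(-2w^4-36w^3-128w^2+576w+2560) + (-8w^3-80w^2-64w+512)
  -2w^4-36w^3-128w^2+576w+2560 = ((1/4)w+2)(-8w^3-80w^2-64w+512) + (48w^2+576w+1536)
  -8w^3-80w^2-64w+512 = (-(1/6)w+1/3)(48w^2+576w+1536) + (0)
Last nonzero remainder: 48w^2+576w+1536. Dividing through by 48 gives the monic gcd w^2+12w+32.
Cancel w^2+12w+32 from numerator and denominator to get the reduced form.

(-w^2+2w+24)/(2w^2+12w-80)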